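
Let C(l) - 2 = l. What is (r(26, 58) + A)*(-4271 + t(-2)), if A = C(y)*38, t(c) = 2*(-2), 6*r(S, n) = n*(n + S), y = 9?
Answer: -5258250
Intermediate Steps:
C(l) = 2 + l
r(S, n) = n*(S + n)/6 (r(S, n) = (n*(n + S))/6 = (n*(S + n))/6 = n*(S + n)/6)
t(c) = -4
A = 418 (A = (2 + 9)*38 = 11*38 = 418)
(r(26, 58) + A)*(-4271 + t(-2)) = ((1/6)*58*(26 + 58) + 418)*(-4271 - 4) = ((1/6)*58*84 + 418)*(-4275) = (812 + 418)*(-4275) = 1230*(-4275) = -5258250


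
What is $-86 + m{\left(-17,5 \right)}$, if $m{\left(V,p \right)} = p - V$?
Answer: $-64$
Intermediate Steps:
$-86 + m{\left(-17,5 \right)} = -86 + \left(5 - -17\right) = -86 + \left(5 + 17\right) = -86 + 22 = -64$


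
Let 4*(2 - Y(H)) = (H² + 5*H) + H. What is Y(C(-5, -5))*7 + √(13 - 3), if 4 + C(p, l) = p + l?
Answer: -182 + √10 ≈ -178.84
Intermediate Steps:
C(p, l) = -4 + l + p (C(p, l) = -4 + (p + l) = -4 + (l + p) = -4 + l + p)
Y(H) = 2 - 3*H/2 - H²/4 (Y(H) = 2 - ((H² + 5*H) + H)/4 = 2 - (H² + 6*H)/4 = 2 + (-3*H/2 - H²/4) = 2 - 3*H/2 - H²/4)
Y(C(-5, -5))*7 + √(13 - 3) = (2 - 3*(-4 - 5 - 5)/2 - (-4 - 5 - 5)²/4)*7 + √(13 - 3) = (2 - 3/2*(-14) - ¼*(-14)²)*7 + √10 = (2 + 21 - ¼*196)*7 + √10 = (2 + 21 - 49)*7 + √10 = -26*7 + √10 = -182 + √10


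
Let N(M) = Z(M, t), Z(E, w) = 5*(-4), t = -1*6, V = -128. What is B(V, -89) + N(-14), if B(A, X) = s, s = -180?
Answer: -200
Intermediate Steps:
t = -6
B(A, X) = -180
Z(E, w) = -20
N(M) = -20
B(V, -89) + N(-14) = -180 - 20 = -200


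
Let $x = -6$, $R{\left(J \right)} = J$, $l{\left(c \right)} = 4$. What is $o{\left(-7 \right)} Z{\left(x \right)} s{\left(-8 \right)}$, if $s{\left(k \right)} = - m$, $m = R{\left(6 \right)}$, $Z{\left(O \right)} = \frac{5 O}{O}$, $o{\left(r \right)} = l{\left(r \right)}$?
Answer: $-120$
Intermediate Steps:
$o{\left(r \right)} = 4$
$Z{\left(O \right)} = 5$
$m = 6$
$s{\left(k \right)} = -6$ ($s{\left(k \right)} = \left(-1\right) 6 = -6$)
$o{\left(-7 \right)} Z{\left(x \right)} s{\left(-8 \right)} = 4 \cdot 5 \left(-6\right) = 20 \left(-6\right) = -120$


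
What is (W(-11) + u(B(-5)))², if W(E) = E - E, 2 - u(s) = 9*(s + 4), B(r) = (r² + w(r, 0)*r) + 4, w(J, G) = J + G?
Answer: 270400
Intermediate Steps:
w(J, G) = G + J
B(r) = 4 + 2*r² (B(r) = (r² + (0 + r)*r) + 4 = (r² + r*r) + 4 = (r² + r²) + 4 = 2*r² + 4 = 4 + 2*r²)
u(s) = -34 - 9*s (u(s) = 2 - 9*(s + 4) = 2 - 9*(4 + s) = 2 - (36 + 9*s) = 2 + (-36 - 9*s) = -34 - 9*s)
W(E) = 0
(W(-11) + u(B(-5)))² = (0 + (-34 - 9*(4 + 2*(-5)²)))² = (0 + (-34 - 9*(4 + 2*25)))² = (0 + (-34 - 9*(4 + 50)))² = (0 + (-34 - 9*54))² = (0 + (-34 - 486))² = (0 - 520)² = (-520)² = 270400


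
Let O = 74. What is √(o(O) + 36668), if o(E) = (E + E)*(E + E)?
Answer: 6*√1627 ≈ 242.02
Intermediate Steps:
o(E) = 4*E² (o(E) = (2*E)*(2*E) = 4*E²)
√(o(O) + 36668) = √(4*74² + 36668) = √(4*5476 + 36668) = √(21904 + 36668) = √58572 = 6*√1627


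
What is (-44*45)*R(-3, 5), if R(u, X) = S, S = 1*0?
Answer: 0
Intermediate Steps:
S = 0
R(u, X) = 0
(-44*45)*R(-3, 5) = -44*45*0 = -1980*0 = 0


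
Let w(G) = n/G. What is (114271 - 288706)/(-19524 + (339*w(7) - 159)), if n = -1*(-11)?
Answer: 407015/44684 ≈ 9.1087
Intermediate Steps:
n = 11
w(G) = 11/G
(114271 - 288706)/(-19524 + (339*w(7) - 159)) = (114271 - 288706)/(-19524 + (339*(11/7) - 159)) = -174435/(-19524 + (339*(11*(⅐)) - 159)) = -174435/(-19524 + (339*(11/7) - 159)) = -174435/(-19524 + (3729/7 - 159)) = -174435/(-19524 + 2616/7) = -174435/(-134052/7) = -174435*(-7/134052) = 407015/44684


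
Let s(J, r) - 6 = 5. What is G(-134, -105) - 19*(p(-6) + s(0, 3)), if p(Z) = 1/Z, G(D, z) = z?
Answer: -1865/6 ≈ -310.83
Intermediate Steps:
p(Z) = 1/Z
s(J, r) = 11 (s(J, r) = 6 + 5 = 11)
G(-134, -105) - 19*(p(-6) + s(0, 3)) = -105 - 19*(1/(-6) + 11) = -105 - 19*(-⅙ + 11) = -105 - 19*65/6 = -105 - 1235/6 = -1865/6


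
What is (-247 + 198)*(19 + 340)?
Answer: -17591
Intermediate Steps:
(-247 + 198)*(19 + 340) = -49*359 = -17591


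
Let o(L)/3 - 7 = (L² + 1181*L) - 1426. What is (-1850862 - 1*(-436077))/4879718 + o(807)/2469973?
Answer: 19970575278333/12052771707614 ≈ 1.6569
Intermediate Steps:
o(L) = -4257 + 3*L² + 3543*L (o(L) = 21 + 3*((L² + 1181*L) - 1426) = 21 + 3*(-1426 + L² + 1181*L) = 21 + (-4278 + 3*L² + 3543*L) = -4257 + 3*L² + 3543*L)
(-1850862 - 1*(-436077))/4879718 + o(807)/2469973 = (-1850862 - 1*(-436077))/4879718 + (-4257 + 3*807² + 3543*807)/2469973 = (-1850862 + 436077)*(1/4879718) + (-4257 + 3*651249 + 2859201)*(1/2469973) = -1414785*1/4879718 + (-4257 + 1953747 + 2859201)*(1/2469973) = -1414785/4879718 + 4808691*(1/2469973) = -1414785/4879718 + 4808691/2469973 = 19970575278333/12052771707614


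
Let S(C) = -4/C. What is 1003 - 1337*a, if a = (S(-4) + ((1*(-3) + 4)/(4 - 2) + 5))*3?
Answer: -50137/2 ≈ -25069.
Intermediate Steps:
a = 39/2 (a = (-4/(-4) + ((1*(-3) + 4)/(4 - 2) + 5))*3 = (-4*(-1/4) + ((-3 + 4)/2 + 5))*3 = (1 + (1*(1/2) + 5))*3 = (1 + (1/2 + 5))*3 = (1 + 11/2)*3 = (13/2)*3 = 39/2 ≈ 19.500)
1003 - 1337*a = 1003 - 1337*39/2 = 1003 - 1*52143/2 = 1003 - 52143/2 = -50137/2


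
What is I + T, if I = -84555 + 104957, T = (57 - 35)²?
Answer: 20886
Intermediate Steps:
T = 484 (T = 22² = 484)
I = 20402
I + T = 20402 + 484 = 20886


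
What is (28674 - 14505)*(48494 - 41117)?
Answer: 104524713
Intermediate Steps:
(28674 - 14505)*(48494 - 41117) = 14169*7377 = 104524713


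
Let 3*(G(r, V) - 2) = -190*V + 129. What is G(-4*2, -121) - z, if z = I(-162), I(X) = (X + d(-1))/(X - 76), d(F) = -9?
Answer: 5503237/714 ≈ 7707.6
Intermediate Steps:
I(X) = (-9 + X)/(-76 + X) (I(X) = (X - 9)/(X - 76) = (-9 + X)/(-76 + X))
z = 171/238 (z = (-9 - 162)/(-76 - 162) = -171/(-238) = -1/238*(-171) = 171/238 ≈ 0.71849)
G(r, V) = 45 - 190*V/3 (G(r, V) = 2 + (-190*V + 129)/3 = 2 + (129 - 190*V)/3 = 2 + (43 - 190*V/3) = 45 - 190*V/3)
G(-4*2, -121) - z = (45 - 190/3*(-121)) - 1*171/238 = (45 + 22990/3) - 171/238 = 23125/3 - 171/238 = 5503237/714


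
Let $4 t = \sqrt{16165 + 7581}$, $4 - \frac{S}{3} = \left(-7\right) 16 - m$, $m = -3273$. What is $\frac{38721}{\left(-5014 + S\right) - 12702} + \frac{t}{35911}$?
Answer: $- \frac{38721}{27187} + \frac{\sqrt{23746}}{143644} \approx -1.4232$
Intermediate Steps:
$S = -9471$ ($S = 12 - 3 \left(\left(-7\right) 16 - -3273\right) = 12 - 3 \left(-112 + 3273\right) = 12 - 9483 = -9471$)
$t = \frac{\sqrt{23746}}{4}$ ($t = \frac{\sqrt{16165 + 7581}}{4} = \frac{\sqrt{23746}}{4} \approx 38.524$)
$\frac{38721}{\left(-5014 + S\right) - 12702} + \frac{t}{35911} = \frac{38721}{\left(-5014 - 9471\right) - 12702} + \frac{\frac{1}{4} \sqrt{23746}}{35911} = \frac{38721}{-14485 - 12702} + \frac{\sqrt{23746}}{4} \cdot \frac{1}{35911} = \frac{38721}{-27187} + \frac{\sqrt{23746}}{143644} = 38721 \left(- \frac{1}{27187}\right) + \frac{\sqrt{23746}}{143644} = - \frac{38721}{27187} + \frac{\sqrt{23746}}{143644}$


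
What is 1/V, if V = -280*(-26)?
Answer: 1/7280 ≈ 0.00013736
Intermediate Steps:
V = 7280
1/V = 1/7280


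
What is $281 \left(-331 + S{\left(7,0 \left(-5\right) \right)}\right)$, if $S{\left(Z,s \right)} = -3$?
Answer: $-93854$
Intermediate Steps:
$281 \left(-331 + S{\left(7,0 \left(-5\right) \right)}\right) = 281 \left(-331 - 3\right) = 281 \left(-334\right) = -93854$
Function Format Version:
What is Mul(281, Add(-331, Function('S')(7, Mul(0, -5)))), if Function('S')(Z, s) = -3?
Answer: -93854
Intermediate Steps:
Mul(281, Add(-331, Function('S')(7, Mul(0, -5)))) = Mul(281, Add(-331, -3)) = Mul(281, -334) = -93854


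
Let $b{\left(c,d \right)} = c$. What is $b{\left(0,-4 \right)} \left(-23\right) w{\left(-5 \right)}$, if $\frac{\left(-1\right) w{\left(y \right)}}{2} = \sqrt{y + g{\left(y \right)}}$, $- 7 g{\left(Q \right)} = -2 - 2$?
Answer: $0$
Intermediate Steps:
$g{\left(Q \right)} = \frac{4}{7}$ ($g{\left(Q \right)} = - \frac{-2 - 2}{7} = \left(- \frac{1}{7}\right) \left(-4\right) = \frac{4}{7}$)
$w{\left(y \right)} = - 2 \sqrt{\frac{4}{7} + y}$ ($w{\left(y \right)} = - 2 \sqrt{y + \frac{4}{7}} = - 2 \sqrt{\frac{4}{7} + y}$)
$b{\left(0,-4 \right)} \left(-23\right) w{\left(-5 \right)} = 0 \left(-23\right) \left(- \frac{2 \sqrt{28 + 49 \left(-5\right)}}{7}\right) = 0 \left(- \frac{2 \sqrt{28 - 245}}{7}\right) = 0 \left(- \frac{2 \sqrt{-217}}{7}\right) = 0 \left(- \frac{2 i \sqrt{217}}{7}\right) = 0$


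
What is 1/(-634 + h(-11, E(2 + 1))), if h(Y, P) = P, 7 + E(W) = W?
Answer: -1/638 ≈ -0.0015674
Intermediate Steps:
E(W) = -7 + W
1/(-634 + h(-11, E(2 + 1))) = 1/(-634 + (-7 + (2 + 1))) = 1/(-634 + (-7 + 3)) = 1/(-634 - 4) = 1/(-638) = -1/638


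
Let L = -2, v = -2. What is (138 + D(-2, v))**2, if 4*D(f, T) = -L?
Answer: 76729/4 ≈ 19182.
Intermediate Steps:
D(f, T) = 1/2 (D(f, T) = (-1*(-2))/4 = (1/4)*2 = 1/2)
(138 + D(-2, v))**2 = (138 + 1/2)**2 = (277/2)**2 = 76729/4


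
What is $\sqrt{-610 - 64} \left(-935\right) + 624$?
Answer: $624 - 935 i \sqrt{674} \approx 624.0 - 24274.0 i$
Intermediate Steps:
$\sqrt{-610 - 64} \left(-935\right) + 624 = \sqrt{-674} \left(-935\right) + 624 = i \sqrt{674} \left(-935\right) + 624 = - 935 i \sqrt{674} + 624 = 624 - 935 i \sqrt{674}$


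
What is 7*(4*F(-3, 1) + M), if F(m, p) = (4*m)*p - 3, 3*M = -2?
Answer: -1274/3 ≈ -424.67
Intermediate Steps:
M = -⅔ (M = (⅓)*(-2) = -⅔ ≈ -0.66667)
F(m, p) = -3 + 4*m*p (F(m, p) = 4*m*p - 3 = -3 + 4*m*p)
7*(4*F(-3, 1) + M) = 7*(4*(-3 + 4*(-3)*1) - ⅔) = 7*(4*(-3 - 12) - ⅔) = 7*(4*(-15) - ⅔) = 7*(-60 - ⅔) = 7*(-182/3) = -1274/3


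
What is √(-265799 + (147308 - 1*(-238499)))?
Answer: 2*√30002 ≈ 346.42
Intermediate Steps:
√(-265799 + (147308 - 1*(-238499))) = √(-265799 + (147308 + 238499)) = √(-265799 + 385807) = √120008 = 2*√30002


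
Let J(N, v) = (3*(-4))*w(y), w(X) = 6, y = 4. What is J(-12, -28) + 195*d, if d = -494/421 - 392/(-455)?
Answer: -55914/421 ≈ -132.81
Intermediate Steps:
d = -8534/27365 (d = -494*1/421 - 392*(-1/455) = -494/421 + 56/65 = -8534/27365 ≈ -0.31186)
J(N, v) = -72 (J(N, v) = (3*(-4))*6 = -12*6 = -72)
J(-12, -28) + 195*d = -72 + 195*(-8534/27365) = -72 - 25602/421 = -55914/421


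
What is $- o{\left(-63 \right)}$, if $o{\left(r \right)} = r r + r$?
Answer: $-3906$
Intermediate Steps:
$o{\left(r \right)} = r + r^{2}$ ($o{\left(r \right)} = r^{2} + r = r + r^{2}$)
$- o{\left(-63 \right)} = - \left(-63\right) \left(1 - 63\right) = - \left(-63\right) \left(-62\right) = \left(-1\right) 3906 = -3906$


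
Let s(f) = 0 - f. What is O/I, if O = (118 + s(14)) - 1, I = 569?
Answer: 103/569 ≈ 0.18102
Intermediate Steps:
s(f) = -f
O = 103 (O = (118 - 1*14) - 1 = (118 - 14) - 1 = 104 - 1 = 103)
O/I = 103/569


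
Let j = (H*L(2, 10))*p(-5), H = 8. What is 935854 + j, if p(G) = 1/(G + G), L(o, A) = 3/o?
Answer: 4679264/5 ≈ 9.3585e+5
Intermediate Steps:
p(G) = 1/(2*G)
j = -6/5 (j = (8*(3/2))*((½)/(-5)) = (8*(3*(½)))*((½)*(-⅕)) = (8*(3/2))*(-⅒) = 12*(-⅒) = -6/5 ≈ -1.2000)
935854 + j = 935854 - 6/5 = 4679264/5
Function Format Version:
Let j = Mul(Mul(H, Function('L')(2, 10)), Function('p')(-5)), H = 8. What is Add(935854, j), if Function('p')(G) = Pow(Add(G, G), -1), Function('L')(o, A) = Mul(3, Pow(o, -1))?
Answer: Rational(4679264, 5) ≈ 9.3585e+5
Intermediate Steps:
Function('p')(G) = Mul(Rational(1, 2), Pow(G, -1)) (Function('p')(G) = Pow(Mul(2, G), -1) = Mul(Rational(1, 2), Pow(G, -1)))
j = Rational(-6, 5) (j = Mul(Mul(8, Mul(3, Pow(2, -1))), Mul(Rational(1, 2), Pow(-5, -1))) = Mul(Mul(8, Mul(3, Rational(1, 2))), Mul(Rational(1, 2), Rational(-1, 5))) = Mul(Mul(8, Rational(3, 2)), Rational(-1, 10)) = Mul(12, Rational(-1, 10)) = Rational(-6, 5) ≈ -1.2000)
Add(935854, j) = Add(935854, Rational(-6, 5)) = Rational(4679264, 5)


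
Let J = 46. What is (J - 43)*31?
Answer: 93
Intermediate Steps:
(J - 43)*31 = (46 - 43)*31 = 3*31 = 93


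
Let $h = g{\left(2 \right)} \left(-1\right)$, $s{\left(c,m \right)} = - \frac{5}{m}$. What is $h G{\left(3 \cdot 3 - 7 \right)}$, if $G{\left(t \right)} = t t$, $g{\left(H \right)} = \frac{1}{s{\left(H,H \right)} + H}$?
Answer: $8$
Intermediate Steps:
$g{\left(H \right)} = \frac{1}{H - \frac{5}{H}}$ ($g{\left(H \right)} = \frac{1}{- \frac{5}{H} + H} = \frac{1}{H - \frac{5}{H}}$)
$G{\left(t \right)} = t^{2}$
$h = 2$ ($h = \frac{2}{-5 + 2^{2}} \left(-1\right) = \frac{2}{-5 + 4} \left(-1\right) = \frac{2}{-1} \left(-1\right) = 2 \left(-1\right) \left(-1\right) = \left(-2\right) \left(-1\right) = 2$)
$h G{\left(3 \cdot 3 - 7 \right)} = 2 \left(3 \cdot 3 - 7\right)^{2} = 2 \left(9 - 7\right)^{2} = 2 \cdot 2^{2} = 2 \cdot 4 = 8$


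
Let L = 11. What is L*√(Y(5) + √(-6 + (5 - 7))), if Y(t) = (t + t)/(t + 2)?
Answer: 11*√(70 + 98*I*√2)/7 ≈ 16.677 + 10.261*I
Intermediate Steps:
Y(t) = 2*t/(2 + t) (Y(t) = (2*t)/(2 + t) = 2*t/(2 + t))
L*√(Y(5) + √(-6 + (5 - 7))) = 11*√(2*5/(2 + 5) + √(-6 + (5 - 7))) = 11*√(2*5/7 + √(-6 - 2)) = 11*√(2*5*(⅐) + √(-8)) = 11*√(10/7 + 2*I*√2)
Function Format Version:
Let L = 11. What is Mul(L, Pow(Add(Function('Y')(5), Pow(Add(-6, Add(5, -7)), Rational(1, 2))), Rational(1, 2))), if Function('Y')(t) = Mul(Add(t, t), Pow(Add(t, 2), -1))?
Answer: Mul(Rational(11, 7), Pow(Add(70, Mul(98, I, Pow(2, Rational(1, 2)))), Rational(1, 2))) ≈ Add(16.677, Mul(10.261, I))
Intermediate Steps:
Function('Y')(t) = Mul(2, t, Pow(Add(2, t), -1)) (Function('Y')(t) = Mul(Mul(2, t), Pow(Add(2, t), -1)) = Mul(2, t, Pow(Add(2, t), -1)))
Mul(L, Pow(Add(Function('Y')(5), Pow(Add(-6, Add(5, -7)), Rational(1, 2))), Rational(1, 2))) = Mul(11, Pow(Add(Mul(2, 5, Pow(Add(2, 5), -1)), Pow(Add(-6, Add(5, -7)), Rational(1, 2))), Rational(1, 2))) = Mul(11, Pow(Add(Mul(2, 5, Pow(7, -1)), Pow(Add(-6, -2), Rational(1, 2))), Rational(1, 2))) = Mul(11, Pow(Add(Mul(2, 5, Rational(1, 7)), Pow(-8, Rational(1, 2))), Rational(1, 2))) = Mul(11, Pow(Add(Rational(10, 7), Mul(2, I, Pow(2, Rational(1, 2)))), Rational(1, 2)))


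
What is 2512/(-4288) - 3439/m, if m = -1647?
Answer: 663073/441396 ≈ 1.5022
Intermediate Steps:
2512/(-4288) - 3439/m = 2512/(-4288) - 3439/(-1647) = 2512*(-1/4288) - 3439*(-1/1647) = -157/268 + 3439/1647 = 663073/441396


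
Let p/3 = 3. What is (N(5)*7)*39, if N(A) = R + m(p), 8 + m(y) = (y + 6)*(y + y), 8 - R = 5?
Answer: 72345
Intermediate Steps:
p = 9 (p = 3*3 = 9)
R = 3 (R = 8 - 1*5 = 8 - 5 = 3)
m(y) = -8 + 2*y*(6 + y) (m(y) = -8 + (y + 6)*(y + y) = -8 + (6 + y)*(2*y) = -8 + 2*y*(6 + y))
N(A) = 265 (N(A) = 3 + (-8 + 2*9**2 + 12*9) = 3 + (-8 + 2*81 + 108) = 3 + (-8 + 162 + 108) = 3 + 262 = 265)
(N(5)*7)*39 = (265*7)*39 = 1855*39 = 72345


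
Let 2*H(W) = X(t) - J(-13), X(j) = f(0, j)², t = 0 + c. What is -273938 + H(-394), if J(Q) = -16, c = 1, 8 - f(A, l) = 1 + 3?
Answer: -273922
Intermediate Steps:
f(A, l) = 4 (f(A, l) = 8 - (1 + 3) = 8 - 1*4 = 8 - 4 = 4)
t = 1 (t = 0 + 1 = 1)
X(j) = 16 (X(j) = 4² = 16)
H(W) = 16 (H(W) = (16 - 1*(-16))/2 = (16 + 16)/2 = (½)*32 = 16)
-273938 + H(-394) = -273938 + 16 = -273922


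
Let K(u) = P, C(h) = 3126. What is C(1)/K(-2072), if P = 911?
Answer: 3126/911 ≈ 3.4314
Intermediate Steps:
K(u) = 911
C(1)/K(-2072) = 3126/911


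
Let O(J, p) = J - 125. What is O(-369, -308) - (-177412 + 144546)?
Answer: 32372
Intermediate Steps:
O(J, p) = -125 + J
O(-369, -308) - (-177412 + 144546) = (-125 - 369) - (-177412 + 144546) = -494 - 1*(-32866) = -494 + 32866 = 32372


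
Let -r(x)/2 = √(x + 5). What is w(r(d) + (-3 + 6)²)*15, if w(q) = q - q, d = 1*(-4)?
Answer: 0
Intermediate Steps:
d = -4
r(x) = -2*√(5 + x) (r(x) = -2*√(x + 5) = -2*√(5 + x))
w(q) = 0
w(r(d) + (-3 + 6)²)*15 = 0*15 = 0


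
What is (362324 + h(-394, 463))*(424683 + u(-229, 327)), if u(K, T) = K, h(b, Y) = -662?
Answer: 153508882548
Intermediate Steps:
(362324 + h(-394, 463))*(424683 + u(-229, 327)) = (362324 - 662)*(424683 - 229) = 361662*424454 = 153508882548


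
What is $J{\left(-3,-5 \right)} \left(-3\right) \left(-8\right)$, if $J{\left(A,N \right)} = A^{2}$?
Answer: $216$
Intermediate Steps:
$J{\left(-3,-5 \right)} \left(-3\right) \left(-8\right) = \left(-3\right)^{2} \left(-3\right) \left(-8\right) = 9 \left(-3\right) \left(-8\right) = \left(-27\right) \left(-8\right) = 216$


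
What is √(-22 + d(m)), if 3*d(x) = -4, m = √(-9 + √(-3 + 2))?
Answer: I*√210/3 ≈ 4.8305*I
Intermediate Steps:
m = √(-9 + I) (m = √(-9 + √(-1)) = √(-9 + I) ≈ 0.16641 + 3.0046*I)
d(x) = -4/3 (d(x) = (⅓)*(-4) = -4/3)
√(-22 + d(m)) = √(-22 - 4/3) = √(-70/3) = I*√210/3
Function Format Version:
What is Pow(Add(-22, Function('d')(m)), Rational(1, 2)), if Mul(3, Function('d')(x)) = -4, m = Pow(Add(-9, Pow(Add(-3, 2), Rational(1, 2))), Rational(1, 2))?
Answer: Mul(Rational(1, 3), I, Pow(210, Rational(1, 2))) ≈ Mul(4.8305, I)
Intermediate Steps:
m = Pow(Add(-9, I), Rational(1, 2)) (m = Pow(Add(-9, Pow(-1, Rational(1, 2))), Rational(1, 2)) = Pow(Add(-9, I), Rational(1, 2)) ≈ Add(0.16641, Mul(3.0046, I)))
Function('d')(x) = Rational(-4, 3) (Function('d')(x) = Mul(Rational(1, 3), -4) = Rational(-4, 3))
Pow(Add(-22, Function('d')(m)), Rational(1, 2)) = Pow(Add(-22, Rational(-4, 3)), Rational(1, 2)) = Pow(Rational(-70, 3), Rational(1, 2)) = Mul(Rational(1, 3), I, Pow(210, Rational(1, 2)))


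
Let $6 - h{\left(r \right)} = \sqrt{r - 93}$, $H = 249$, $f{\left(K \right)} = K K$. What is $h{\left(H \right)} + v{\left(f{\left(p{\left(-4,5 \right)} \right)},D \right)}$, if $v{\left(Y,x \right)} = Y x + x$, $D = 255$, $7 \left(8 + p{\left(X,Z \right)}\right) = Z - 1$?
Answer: $\frac{702309}{49} - 2 \sqrt{39} \approx 14320.0$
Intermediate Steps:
$p{\left(X,Z \right)} = - \frac{57}{7} + \frac{Z}{7}$ ($p{\left(X,Z \right)} = -8 + \frac{Z - 1}{7} = -8 + \frac{-1 + Z}{7} = -8 + \left(- \frac{1}{7} + \frac{Z}{7}\right) = - \frac{57}{7} + \frac{Z}{7}$)
$f{\left(K \right)} = K^{2}$
$v{\left(Y,x \right)} = x + Y x$
$h{\left(r \right)} = 6 - \sqrt{-93 + r}$ ($h{\left(r \right)} = 6 - \sqrt{r - 93} = 6 - \sqrt{-93 + r}$)
$h{\left(H \right)} + v{\left(f{\left(p{\left(-4,5 \right)} \right)},D \right)} = \left(6 - \sqrt{-93 + 249}\right) + 255 \left(1 + \left(- \frac{57}{7} + \frac{1}{7} \cdot 5\right)^{2}\right) = \left(6 - \sqrt{156}\right) + 255 \left(1 + \left(- \frac{57}{7} + \frac{5}{7}\right)^{2}\right) = \left(6 - 2 \sqrt{39}\right) + 255 \left(1 + \left(- \frac{52}{7}\right)^{2}\right) = \left(6 - 2 \sqrt{39}\right) + 255 \left(1 + \frac{2704}{49}\right) = \left(6 - 2 \sqrt{39}\right) + 255 \cdot \frac{2753}{49} = \left(6 - 2 \sqrt{39}\right) + \frac{702015}{49} = \frac{702309}{49} - 2 \sqrt{39}$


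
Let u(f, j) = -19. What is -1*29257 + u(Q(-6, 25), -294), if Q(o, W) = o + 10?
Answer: -29276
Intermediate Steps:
Q(o, W) = 10 + o
-1*29257 + u(Q(-6, 25), -294) = -1*29257 - 19 = -29257 - 19 = -29276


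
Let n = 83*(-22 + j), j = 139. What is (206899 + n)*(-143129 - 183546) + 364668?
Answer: -70760707082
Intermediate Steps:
n = 9711 (n = 83*(-22 + 139) = 83*117 = 9711)
(206899 + n)*(-143129 - 183546) + 364668 = (206899 + 9711)*(-143129 - 183546) + 364668 = 216610*(-326675) + 364668 = -70761071750 + 364668 = -70760707082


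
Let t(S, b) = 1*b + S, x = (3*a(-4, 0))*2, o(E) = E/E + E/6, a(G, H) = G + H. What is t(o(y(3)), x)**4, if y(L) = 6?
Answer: 234256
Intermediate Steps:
o(E) = 1 + E/6 (o(E) = 1 + E*(1/6) = 1 + E/6)
x = -24 (x = (3*(-4 + 0))*2 = (3*(-4))*2 = -12*2 = -24)
t(S, b) = S + b (t(S, b) = b + S = S + b)
t(o(y(3)), x)**4 = ((1 + (1/6)*6) - 24)**4 = ((1 + 1) - 24)**4 = (2 - 24)**4 = (-22)**4 = 234256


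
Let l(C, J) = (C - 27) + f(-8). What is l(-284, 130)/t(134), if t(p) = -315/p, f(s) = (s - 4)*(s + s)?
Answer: 2278/45 ≈ 50.622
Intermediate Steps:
f(s) = 2*s*(-4 + s) (f(s) = (-4 + s)*(2*s) = 2*s*(-4 + s))
l(C, J) = 165 + C (l(C, J) = (C - 27) + 2*(-8)*(-4 - 8) = (-27 + C) + 2*(-8)*(-12) = (-27 + C) + 192 = 165 + C)
l(-284, 130)/t(134) = (165 - 284)/((-315/134)) = -119/((-315*1/134)) = -119/(-315/134) = -119*(-134/315) = 2278/45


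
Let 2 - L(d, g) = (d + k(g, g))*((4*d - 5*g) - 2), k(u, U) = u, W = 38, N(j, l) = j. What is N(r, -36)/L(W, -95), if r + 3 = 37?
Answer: 34/35627 ≈ 0.00095433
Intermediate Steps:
r = 34 (r = -3 + 37 = 34)
L(d, g) = 2 - (d + g)*(-2 - 5*g + 4*d) (L(d, g) = 2 - (d + g)*((4*d - 5*g) - 2) = 2 - (d + g)*((-5*g + 4*d) - 2) = 2 - (d + g)*(-2 - 5*g + 4*d))
N(r, -36)/L(W, -95) = 34/(2 - 4*38**2 + 2*38 + 2*(-95) + 5*(-95)**2 + 38*(-95)) = 34/(2 - 4*1444 + 76 - 190 + 5*9025 - 3610) = 34/(2 - 5776 + 76 - 190 + 45125 - 3610) = 34/35627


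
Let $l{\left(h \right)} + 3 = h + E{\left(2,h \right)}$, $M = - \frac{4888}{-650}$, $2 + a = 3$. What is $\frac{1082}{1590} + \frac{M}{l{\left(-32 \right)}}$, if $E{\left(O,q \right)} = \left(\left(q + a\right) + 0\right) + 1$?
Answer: $\frac{145933}{258375} \approx 0.56481$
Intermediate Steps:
$a = 1$ ($a = -2 + 3 = 1$)
$E{\left(O,q \right)} = 2 + q$ ($E{\left(O,q \right)} = \left(\left(q + 1\right) + 0\right) + 1 = \left(\left(1 + q\right) + 0\right) + 1 = \left(1 + q\right) + 1 = 2 + q$)
$M = \frac{188}{25}$ ($M = \left(-4888\right) \left(- \frac{1}{650}\right) = \frac{188}{25} \approx 7.52$)
$l{\left(h \right)} = -1 + 2 h$ ($l{\left(h \right)} = -3 + \left(h + \left(2 + h\right)\right) = -3 + \left(2 + 2 h\right) = -1 + 2 h$)
$\frac{1082}{1590} + \frac{M}{l{\left(-32 \right)}} = \frac{1082}{1590} + \frac{188}{25 \left(-1 + 2 \left(-32\right)\right)} = 1082 \cdot \frac{1}{1590} + \frac{188}{25 \left(-1 - 64\right)} = \frac{541}{795} + \frac{188}{25 \left(-65\right)} = \frac{541}{795} + \frac{188}{25} \left(- \frac{1}{65}\right) = \frac{541}{795} - \frac{188}{1625} = \frac{145933}{258375}$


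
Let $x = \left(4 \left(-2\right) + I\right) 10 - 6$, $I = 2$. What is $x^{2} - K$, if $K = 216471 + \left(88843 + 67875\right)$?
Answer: $-368833$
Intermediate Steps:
$K = 373189$ ($K = 216471 + 156718 = 373189$)
$x = -66$ ($x = \left(4 \left(-2\right) + 2\right) 10 - 6 = \left(-8 + 2\right) 10 - 6 = \left(-6\right) 10 - 6 = -60 - 6 = -66$)
$x^{2} - K = \left(-66\right)^{2} - 373189 = 4356 - 373189 = -368833$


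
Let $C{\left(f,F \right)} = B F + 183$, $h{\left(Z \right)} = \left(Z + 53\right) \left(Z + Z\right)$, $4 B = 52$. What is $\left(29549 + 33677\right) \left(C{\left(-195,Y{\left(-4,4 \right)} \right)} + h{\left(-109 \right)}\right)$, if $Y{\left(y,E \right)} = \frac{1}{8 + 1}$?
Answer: $\frac{7051722232}{9} \approx 7.8352 \cdot 10^{8}$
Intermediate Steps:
$Y{\left(y,E \right)} = \frac{1}{9}$
$B = 13$ ($B = \frac{1}{4} \cdot 52 = 13$)
$h{\left(Z \right)} = 2 Z \left(53 + Z\right)$ ($h{\left(Z \right)} = \left(53 + Z\right) 2 Z = 2 Z \left(53 + Z\right)$)
$C{\left(f,F \right)} = 183 + 13 F$ ($C{\left(f,F \right)} = 13 F + 183 = 183 + 13 F$)
$\left(29549 + 33677\right) \left(C{\left(-195,Y{\left(-4,4 \right)} \right)} + h{\left(-109 \right)}\right) = \left(29549 + 33677\right) \left(\left(183 + 13 \cdot \frac{1}{9}\right) + 2 \left(-109\right) \left(53 - 109\right)\right) = 63226 \left(\left(183 + \frac{13}{9}\right) + 2 \left(-109\right) \left(-56\right)\right) = 63226 \left(\frac{1660}{9} + 12208\right) = 63226 \cdot \frac{111532}{9} = \frac{7051722232}{9}$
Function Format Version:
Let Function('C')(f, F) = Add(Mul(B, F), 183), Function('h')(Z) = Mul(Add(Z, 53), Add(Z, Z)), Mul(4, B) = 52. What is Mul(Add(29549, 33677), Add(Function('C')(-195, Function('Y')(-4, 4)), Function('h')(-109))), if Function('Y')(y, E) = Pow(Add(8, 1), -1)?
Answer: Rational(7051722232, 9) ≈ 7.8352e+8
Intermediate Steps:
Function('Y')(y, E) = Rational(1, 9) (Function('Y')(y, E) = Pow(9, -1) = Rational(1, 9))
B = 13 (B = Mul(Rational(1, 4), 52) = 13)
Function('h')(Z) = Mul(2, Z, Add(53, Z)) (Function('h')(Z) = Mul(Add(53, Z), Mul(2, Z)) = Mul(2, Z, Add(53, Z)))
Function('C')(f, F) = Add(183, Mul(13, F)) (Function('C')(f, F) = Add(Mul(13, F), 183) = Add(183, Mul(13, F)))
Mul(Add(29549, 33677), Add(Function('C')(-195, Function('Y')(-4, 4)), Function('h')(-109))) = Mul(Add(29549, 33677), Add(Add(183, Mul(13, Rational(1, 9))), Mul(2, -109, Add(53, -109)))) = Mul(63226, Add(Add(183, Rational(13, 9)), Mul(2, -109, -56))) = Mul(63226, Add(Rational(1660, 9), 12208)) = Mul(63226, Rational(111532, 9)) = Rational(7051722232, 9)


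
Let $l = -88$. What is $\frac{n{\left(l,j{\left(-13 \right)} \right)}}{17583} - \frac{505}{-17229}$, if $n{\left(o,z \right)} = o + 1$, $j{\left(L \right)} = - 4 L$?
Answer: $\frac{2460164}{100979169} \approx 0.024363$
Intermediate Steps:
$n{\left(o,z \right)} = 1 + o$
$\frac{n{\left(l,j{\left(-13 \right)} \right)}}{17583} - \frac{505}{-17229} = \frac{1 - 88}{17583} - \frac{505}{-17229} = \left(-87\right) \frac{1}{17583} - - \frac{505}{17229} = - \frac{29}{5861} + \frac{505}{17229} = \frac{2460164}{100979169}$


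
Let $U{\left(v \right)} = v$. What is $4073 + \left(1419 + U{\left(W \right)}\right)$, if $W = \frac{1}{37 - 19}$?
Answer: $\frac{98857}{18} \approx 5492.1$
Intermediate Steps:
$W = \frac{1}{18} \approx 0.055556$
$4073 + \left(1419 + U{\left(W \right)}\right) = 4073 + \left(1419 + \frac{1}{18}\right) = 4073 + \frac{25543}{18} = \frac{98857}{18}$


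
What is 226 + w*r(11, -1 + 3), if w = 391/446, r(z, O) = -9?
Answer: 97277/446 ≈ 218.11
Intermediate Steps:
w = 391/446 (w = 391*(1/446) = 391/446 ≈ 0.87668)
226 + w*r(11, -1 + 3) = 226 + (391/446)*(-9) = 226 - 3519/446 = 97277/446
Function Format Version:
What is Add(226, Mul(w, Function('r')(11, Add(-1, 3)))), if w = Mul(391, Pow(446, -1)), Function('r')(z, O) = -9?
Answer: Rational(97277, 446) ≈ 218.11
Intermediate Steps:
w = Rational(391, 446) (w = Mul(391, Rational(1, 446)) = Rational(391, 446) ≈ 0.87668)
Add(226, Mul(w, Function('r')(11, Add(-1, 3)))) = Add(226, Mul(Rational(391, 446), -9)) = Add(226, Rational(-3519, 446)) = Rational(97277, 446)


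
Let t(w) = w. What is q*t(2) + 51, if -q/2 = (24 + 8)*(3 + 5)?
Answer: -973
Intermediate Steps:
q = -512 (q = -2*(24 + 8)*(3 + 5) = -64*8 = -2*256 = -512)
q*t(2) + 51 = -512*2 + 51 = -1024 + 51 = -973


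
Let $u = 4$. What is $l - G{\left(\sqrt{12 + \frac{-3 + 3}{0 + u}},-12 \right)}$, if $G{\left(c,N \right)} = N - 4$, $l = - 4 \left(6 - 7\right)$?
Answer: $20$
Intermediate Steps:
$l = 4$ ($l = \left(-4\right) \left(-1\right) = 4$)
$G{\left(c,N \right)} = -4 + N$
$l - G{\left(\sqrt{12 + \frac{-3 + 3}{0 + u}},-12 \right)} = 4 - \left(-4 - 12\right) = 4 - -16 = 4 + 16 = 20$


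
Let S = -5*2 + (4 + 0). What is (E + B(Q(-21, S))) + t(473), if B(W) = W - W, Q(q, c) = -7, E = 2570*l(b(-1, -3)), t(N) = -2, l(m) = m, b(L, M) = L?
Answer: -2572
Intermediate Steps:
S = -6 (S = -10 + 4 = -6)
E = -2570 (E = 2570*(-1) = -2570)
B(W) = 0
(E + B(Q(-21, S))) + t(473) = (-2570 + 0) - 2 = -2570 - 2 = -2572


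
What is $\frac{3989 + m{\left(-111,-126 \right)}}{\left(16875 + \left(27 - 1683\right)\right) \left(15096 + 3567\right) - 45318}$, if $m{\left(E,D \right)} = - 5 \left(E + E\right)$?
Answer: $\frac{5099}{283986879} \approx 1.7955 \cdot 10^{-5}$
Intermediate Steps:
$m{\left(E,D \right)} = - 10 E$ ($m{\left(E,D \right)} = - 5 \cdot 2 E = - 10 E$)
$\frac{3989 + m{\left(-111,-126 \right)}}{\left(16875 + \left(27 - 1683\right)\right) \left(15096 + 3567\right) - 45318} = \frac{3989 - -1110}{\left(16875 + \left(27 - 1683\right)\right) \left(15096 + 3567\right) - 45318} = \frac{3989 + 1110}{\left(16875 + \left(27 - 1683\right)\right) 18663 - 45318} = \frac{5099}{\left(16875 - 1656\right) 18663 - 45318} = \frac{5099}{15219 \cdot 18663 - 45318} = \frac{5099}{284032197 - 45318} = \frac{5099}{283986879}$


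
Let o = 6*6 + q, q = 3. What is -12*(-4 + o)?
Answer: -420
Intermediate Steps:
o = 39 (o = 6*6 + 3 = 36 + 3 = 39)
-12*(-4 + o) = -12*(-4 + 39) = -12*35 = -420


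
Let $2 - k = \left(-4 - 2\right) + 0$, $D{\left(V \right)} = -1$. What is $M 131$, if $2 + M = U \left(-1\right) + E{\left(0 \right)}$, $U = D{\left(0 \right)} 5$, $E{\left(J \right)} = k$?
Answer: $1441$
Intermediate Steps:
$k = 8$ ($k = 2 - \left(\left(-4 - 2\right) + 0\right) = 2 - \left(-6 + 0\right) = 2 - -6 = 2 + 6 = 8$)
$E{\left(J \right)} = 8$
$U = -5$ ($U = \left(-1\right) 5 = -5$)
$M = 11$ ($M = -2 + \left(\left(-5\right) \left(-1\right) + 8\right) = -2 + \left(5 + 8\right) = -2 + 13 = 11$)
$M 131 = 11 \cdot 131 = 1441$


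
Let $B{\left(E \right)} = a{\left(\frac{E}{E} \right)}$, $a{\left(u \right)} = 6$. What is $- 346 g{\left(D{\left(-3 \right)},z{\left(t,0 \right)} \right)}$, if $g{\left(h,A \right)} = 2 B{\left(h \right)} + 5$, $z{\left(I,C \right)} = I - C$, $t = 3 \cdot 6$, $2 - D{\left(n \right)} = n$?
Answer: $-5882$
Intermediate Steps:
$D{\left(n \right)} = 2 - n$
$t = 18$
$B{\left(E \right)} = 6$
$g{\left(h,A \right)} = 17$ ($g{\left(h,A \right)} = 2 \cdot 6 + 5 = 12 + 5 = 17$)
$- 346 g{\left(D{\left(-3 \right)},z{\left(t,0 \right)} \right)} = \left(-346\right) 17 = -5882$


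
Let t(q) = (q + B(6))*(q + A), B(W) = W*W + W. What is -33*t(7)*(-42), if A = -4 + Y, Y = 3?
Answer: 407484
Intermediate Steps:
B(W) = W + W² (B(W) = W² + W = W + W²)
A = -1 (A = -4 + 3 = -1)
t(q) = (-1 + q)*(42 + q) (t(q) = (q + 6*(1 + 6))*(q - 1) = (q + 6*7)*(-1 + q) = (q + 42)*(-1 + q) = (42 + q)*(-1 + q) = (-1 + q)*(42 + q))
-33*t(7)*(-42) = -33*(-42 + 7² + 41*7)*(-42) = -33*(-42 + 49 + 287)*(-42) = -33*294*(-42) = -9702*(-42) = 407484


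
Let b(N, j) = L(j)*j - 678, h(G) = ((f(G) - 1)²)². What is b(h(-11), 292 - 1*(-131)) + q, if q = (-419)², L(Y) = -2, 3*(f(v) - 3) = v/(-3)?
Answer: 174037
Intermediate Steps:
f(v) = 3 - v/9 (f(v) = 3 + (v/(-3))/3 = 3 + (v*(-⅓))/3 = 3 + (-v/3)/3 = 3 - v/9)
h(G) = (2 - G/9)⁴ (h(G) = (((3 - G/9) - 1)²)² = ((2 - G/9)²)² = (2 - G/9)⁴)
b(N, j) = -678 - 2*j (b(N, j) = -2*j - 678 = -678 - 2*j)
q = 175561
b(h(-11), 292 - 1*(-131)) + q = (-678 - 2*(292 - 1*(-131))) + 175561 = (-678 - 2*(292 + 131)) + 175561 = (-678 - 2*423) + 175561 = (-678 - 846) + 175561 = -1524 + 175561 = 174037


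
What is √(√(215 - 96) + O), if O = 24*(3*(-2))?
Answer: √(-144 + √119) ≈ 11.537*I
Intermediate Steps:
O = -144 (O = 24*(-6) = -144)
√(√(215 - 96) + O) = √(√(215 - 96) - 144) = √(√119 - 144) = √(-144 + √119)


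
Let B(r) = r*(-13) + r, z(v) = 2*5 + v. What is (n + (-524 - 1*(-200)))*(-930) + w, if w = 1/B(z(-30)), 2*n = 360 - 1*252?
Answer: 60264001/240 ≈ 2.5110e+5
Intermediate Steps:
n = 54 (n = (360 - 1*252)/2 = (360 - 252)/2 = (½)*108 = 54)
z(v) = 10 + v
B(r) = -12*r (B(r) = -13*r + r = -12*r)
w = 1/240 (w = 1/(-12*(10 - 30)) = 1/(-12*(-20)) = 1/240 ≈ 0.0041667)
(n + (-524 - 1*(-200)))*(-930) + w = (54 + (-524 - 1*(-200)))*(-930) + 1/240 = (54 + (-524 + 200))*(-930) + 1/240 = (54 - 324)*(-930) + 1/240 = -270*(-930) + 1/240 = 251100 + 1/240 = 60264001/240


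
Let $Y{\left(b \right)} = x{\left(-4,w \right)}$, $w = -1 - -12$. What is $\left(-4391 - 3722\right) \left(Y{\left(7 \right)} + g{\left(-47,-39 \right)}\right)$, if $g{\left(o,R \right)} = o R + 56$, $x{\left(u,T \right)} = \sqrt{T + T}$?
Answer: $-15325457 - 8113 \sqrt{22} \approx -1.5364 \cdot 10^{7}$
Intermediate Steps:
$w = 11$ ($w = -1 + 12 = 11$)
$x{\left(u,T \right)} = \sqrt{2} \sqrt{T}$ ($x{\left(u,T \right)} = \sqrt{2 T} = \sqrt{2} \sqrt{T}$)
$g{\left(o,R \right)} = 56 + R o$ ($g{\left(o,R \right)} = R o + 56 = 56 + R o$)
$Y{\left(b \right)} = \sqrt{22}$ ($Y{\left(b \right)} = \sqrt{2} \sqrt{11} = \sqrt{22}$)
$\left(-4391 - 3722\right) \left(Y{\left(7 \right)} + g{\left(-47,-39 \right)}\right) = \left(-4391 - 3722\right) \left(\sqrt{22} + \left(56 - -1833\right)\right) = - 8113 \left(\sqrt{22} + \left(56 + 1833\right)\right) = - 8113 \left(\sqrt{22} + 1889\right) = - 8113 \left(1889 + \sqrt{22}\right) = -15325457 - 8113 \sqrt{22}$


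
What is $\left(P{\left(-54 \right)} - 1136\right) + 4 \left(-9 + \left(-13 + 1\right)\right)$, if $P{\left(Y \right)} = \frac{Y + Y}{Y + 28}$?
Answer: $- \frac{15806}{13} \approx -1215.8$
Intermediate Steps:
$P{\left(Y \right)} = \frac{2 Y}{28 + Y}$
$\left(P{\left(-54 \right)} - 1136\right) + 4 \left(-9 + \left(-13 + 1\right)\right) = \left(2 \left(-54\right) \frac{1}{28 - 54} - 1136\right) + 4 \left(-9 + \left(-13 + 1\right)\right) = \left(2 \left(-54\right) \frac{1}{-26} - 1136\right) + 4 \left(-9 - 12\right) = \left(2 \left(-54\right) \left(- \frac{1}{26}\right) - 1136\right) + 4 \left(-21\right) = \left(\frac{54}{13} - 1136\right) - 84 = - \frac{14714}{13} - 84 = - \frac{15806}{13}$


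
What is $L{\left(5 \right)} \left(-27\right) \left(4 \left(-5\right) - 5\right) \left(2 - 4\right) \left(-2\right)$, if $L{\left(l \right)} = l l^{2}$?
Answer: $337500$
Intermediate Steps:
$L{\left(l \right)} = l^{3}$
$L{\left(5 \right)} \left(-27\right) \left(4 \left(-5\right) - 5\right) \left(2 - 4\right) \left(-2\right) = 5^{3} \left(-27\right) \left(4 \left(-5\right) - 5\right) \left(2 - 4\right) \left(-2\right) = 125 \left(-27\right) \left(-20 - 5\right) \left(-2\right) \left(-2\right) = - 3375 \left(-25\right) \left(-2\right) \left(-2\right) = - 3375 \cdot 50 \left(-2\right) = \left(-3375\right) \left(-100\right) = 337500$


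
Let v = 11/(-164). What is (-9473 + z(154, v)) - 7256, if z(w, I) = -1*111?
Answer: -16840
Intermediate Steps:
v = -11/164 (v = 11*(-1/164) = -11/164 ≈ -0.067073)
z(w, I) = -111
(-9473 + z(154, v)) - 7256 = (-9473 - 111) - 7256 = -9584 - 7256 = -16840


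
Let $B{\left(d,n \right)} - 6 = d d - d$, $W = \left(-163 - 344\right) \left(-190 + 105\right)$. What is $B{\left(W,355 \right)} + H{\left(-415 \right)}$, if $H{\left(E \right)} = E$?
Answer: $1857135521$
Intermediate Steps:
$W = 43095$ ($W = \left(-507\right) \left(-85\right) = 43095$)
$B{\left(d,n \right)} = 6 + d^{2} - d$ ($B{\left(d,n \right)} = 6 - \left(d - d d\right) = 6 + \left(d^{2} - d\right) = 6 + d^{2} - d$)
$B{\left(W,355 \right)} + H{\left(-415 \right)} = \left(6 + 43095^{2} - 43095\right) - 415 = \left(6 + 1857179025 - 43095\right) - 415 = 1857135936 - 415 = 1857135521$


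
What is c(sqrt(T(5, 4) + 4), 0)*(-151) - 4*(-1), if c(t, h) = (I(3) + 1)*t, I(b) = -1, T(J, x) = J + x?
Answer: 4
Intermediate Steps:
c(t, h) = 0 (c(t, h) = (-1 + 1)*t = 0*t = 0)
c(sqrt(T(5, 4) + 4), 0)*(-151) - 4*(-1) = 0*(-151) - 4*(-1) = 0 + 4 = 4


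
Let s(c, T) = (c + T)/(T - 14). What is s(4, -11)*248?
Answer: 1736/25 ≈ 69.440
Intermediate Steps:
s(c, T) = (T + c)/(-14 + T)
s(4, -11)*248 = ((-11 + 4)/(-14 - 11))*248 = (-7/(-25))*248 = -1/25*(-7)*248 = (7/25)*248 = 1736/25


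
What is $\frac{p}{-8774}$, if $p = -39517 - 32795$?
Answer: $\frac{36156}{4387} \approx 8.2416$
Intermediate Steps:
$p = -72312$
$\frac{p}{-8774} = - \frac{72312}{-8774} = \left(-72312\right) \left(- \frac{1}{8774}\right) = \frac{36156}{4387}$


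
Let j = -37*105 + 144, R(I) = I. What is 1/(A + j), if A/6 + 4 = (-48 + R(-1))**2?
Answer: 1/10641 ≈ 9.3976e-5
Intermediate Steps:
j = -3741 (j = -3885 + 144 = -3741)
A = 14382 (A = -24 + 6*(-48 - 1)**2 = -24 + 6*(-49)**2 = -24 + 6*2401 = -24 + 14406 = 14382)
1/(A + j) = 1/(14382 - 3741) = 1/10641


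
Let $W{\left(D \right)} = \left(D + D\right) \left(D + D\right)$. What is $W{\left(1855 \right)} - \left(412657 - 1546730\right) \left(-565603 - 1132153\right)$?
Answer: $-1925365476088$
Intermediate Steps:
$W{\left(D \right)} = 4 D^{2}$ ($W{\left(D \right)} = 2 D 2 D = 4 D^{2}$)
$W{\left(1855 \right)} - \left(412657 - 1546730\right) \left(-565603 - 1132153\right) = 4 \cdot 1855^{2} - \left(412657 - 1546730\right) \left(-565603 - 1132153\right) = 4 \cdot 3441025 - - 1134073 \left(-565603 - 1132153\right) = 13764100 - - 1134073 \left(-565603 - 1132153\right) = 13764100 - \left(-1134073\right) \left(-1697756\right) = 13764100 - 1925379240188 = -1925365476088$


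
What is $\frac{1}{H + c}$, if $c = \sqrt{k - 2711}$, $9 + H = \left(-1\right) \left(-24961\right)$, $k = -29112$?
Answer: $\frac{24952}{622634127} - \frac{11 i \sqrt{263}}{622634127} \approx 4.0075 \cdot 10^{-5} - 2.8651 \cdot 10^{-7} i$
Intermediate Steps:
$H = 24952$ ($H = -9 - -24961 = -9 + 24961 = 24952$)
$c = 11 i \sqrt{263}$ ($c = \sqrt{-29112 - 2711} = \sqrt{-31823} = 11 i \sqrt{263} \approx 178.39 i$)
$\frac{1}{H + c} = \frac{1}{24952 + 11 i \sqrt{263}}$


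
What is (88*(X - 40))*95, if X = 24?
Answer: -133760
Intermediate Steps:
(88*(X - 40))*95 = (88*(24 - 40))*95 = (88*(-16))*95 = -1408*95 = -133760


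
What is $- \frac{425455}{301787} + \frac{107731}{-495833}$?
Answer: $- \frac{18728188024}{11510457967} \approx -1.6271$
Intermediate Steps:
$- \frac{425455}{301787} + \frac{107731}{-495833} = \left(-425455\right) \frac{1}{301787} + 107731 \left(- \frac{1}{495833}\right) = - \frac{425455}{301787} - \frac{8287}{38141} = - \frac{18728188024}{11510457967}$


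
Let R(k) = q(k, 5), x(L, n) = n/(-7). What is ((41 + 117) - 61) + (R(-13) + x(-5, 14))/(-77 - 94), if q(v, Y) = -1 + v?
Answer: 16603/171 ≈ 97.094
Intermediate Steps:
x(L, n) = -n/7 (x(L, n) = n*(-⅐) = -n/7)
R(k) = -1 + k
((41 + 117) - 61) + (R(-13) + x(-5, 14))/(-77 - 94) = ((41 + 117) - 61) + ((-1 - 13) - ⅐*14)/(-77 - 94) = (158 - 61) + (-14 - 2)/(-171) = 97 - 16*(-1/171) = 97 + 16/171 = 16603/171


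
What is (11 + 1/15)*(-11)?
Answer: -1826/15 ≈ -121.73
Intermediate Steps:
(11 + 1/15)*(-11) = (166/15)*(-11) = -1826/15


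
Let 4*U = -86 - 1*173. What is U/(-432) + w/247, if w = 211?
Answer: 428581/426816 ≈ 1.0041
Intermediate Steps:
U = -259/4 (U = (-86 - 1*173)/4 = (-86 - 173)/4 = (¼)*(-259) = -259/4 ≈ -64.750)
U/(-432) + w/247 = -259/4/(-432) + 211/247 = -259/4*(-1/432) + 211*(1/247) = 259/1728 + 211/247 = 428581/426816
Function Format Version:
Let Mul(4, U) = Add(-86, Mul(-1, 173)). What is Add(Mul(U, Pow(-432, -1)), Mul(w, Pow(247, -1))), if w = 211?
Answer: Rational(428581, 426816) ≈ 1.0041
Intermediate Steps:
U = Rational(-259, 4) (U = Mul(Rational(1, 4), Add(-86, Mul(-1, 173))) = Mul(Rational(1, 4), Add(-86, -173)) = Mul(Rational(1, 4), -259) = Rational(-259, 4) ≈ -64.750)
Add(Mul(U, Pow(-432, -1)), Mul(w, Pow(247, -1))) = Add(Mul(Rational(-259, 4), Pow(-432, -1)), Mul(211, Pow(247, -1))) = Add(Mul(Rational(-259, 4), Rational(-1, 432)), Mul(211, Rational(1, 247))) = Add(Rational(259, 1728), Rational(211, 247)) = Rational(428581, 426816)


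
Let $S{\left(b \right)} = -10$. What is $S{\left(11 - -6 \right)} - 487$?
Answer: $-497$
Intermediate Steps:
$S{\left(11 - -6 \right)} - 487 = -10 - 487 = -497$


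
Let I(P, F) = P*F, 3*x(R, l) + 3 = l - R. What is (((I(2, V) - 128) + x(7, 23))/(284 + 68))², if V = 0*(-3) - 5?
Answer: 160801/1115136 ≈ 0.14420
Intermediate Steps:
V = -5 (V = 0 - 5 = -5)
x(R, l) = -1 - R/3 + l/3 (x(R, l) = -1 + (l - R)/3 = -1 + (-R/3 + l/3) = -1 - R/3 + l/3)
I(P, F) = F*P
(((I(2, V) - 128) + x(7, 23))/(284 + 68))² = (((-5*2 - 128) + (-1 - ⅓*7 + (⅓)*23))/(284 + 68))² = (((-10 - 128) + (-1 - 7/3 + 23/3))/352)² = ((-138 + 13/3)*(1/352))² = (-401/3*1/352)² = (-401/1056)² = 160801/1115136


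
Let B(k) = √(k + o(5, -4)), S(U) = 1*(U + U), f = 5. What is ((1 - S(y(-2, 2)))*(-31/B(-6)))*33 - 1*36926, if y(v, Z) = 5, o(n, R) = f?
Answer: -36926 - 9207*I ≈ -36926.0 - 9207.0*I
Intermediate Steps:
o(n, R) = 5
S(U) = 2*U (S(U) = 1*(2*U) = 2*U)
B(k) = √(5 + k) (B(k) = √(k + 5) = √(5 + k))
((1 - S(y(-2, 2)))*(-31/B(-6)))*33 - 1*36926 = ((1 - 2*5)*(-31/√(5 - 6)))*33 - 1*36926 = ((1 - 1*10)*(-31*(-I)))*33 - 36926 = ((1 - 10)*(-31*(-I)))*33 - 36926 = -(-279)*(-I)*33 - 36926 = -279*I*33 - 36926 = -9207*I - 36926 = -36926 - 9207*I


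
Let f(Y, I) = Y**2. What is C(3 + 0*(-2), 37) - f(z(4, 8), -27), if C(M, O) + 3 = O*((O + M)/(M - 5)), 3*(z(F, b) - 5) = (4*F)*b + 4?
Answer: -3144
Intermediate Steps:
z(F, b) = 19/3 + 4*F*b/3 (z(F, b) = 5 + ((4*F)*b + 4)/3 = 5 + (4*F*b + 4)/3 = 5 + (4 + 4*F*b)/3 = 5 + (4/3 + 4*F*b/3) = 19/3 + 4*F*b/3)
C(M, O) = -3 + O*(M + O)/(-5 + M) (C(M, O) = -3 + O*((O + M)/(M - 5)) = -3 + O*((M + O)/(-5 + M)) = -3 + O*(M + O)/(-5 + M))
C(3 + 0*(-2), 37) - f(z(4, 8), -27) = (15 + 37**2 - 3*(3 + 0*(-2)) + (3 + 0*(-2))*37)/(-5 + (3 + 0*(-2))) - (19/3 + (4/3)*4*8)**2 = (15 + 1369 - 3*(3 + 0) + (3 + 0)*37)/(-5 + (3 + 0)) - (19/3 + 128/3)**2 = (15 + 1369 - 3*3 + 3*37)/(-5 + 3) - 1*49**2 = (15 + 1369 - 9 + 111)/(-2) - 1*2401 = -1/2*1486 - 2401 = -743 - 2401 = -3144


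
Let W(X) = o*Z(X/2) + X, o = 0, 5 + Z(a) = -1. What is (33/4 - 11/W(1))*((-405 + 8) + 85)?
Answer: 858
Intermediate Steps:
Z(a) = -6 (Z(a) = -5 - 1 = -6)
W(X) = X (W(X) = 0*(-6) + X = 0 + X = X)
(33/4 - 11/W(1))*((-405 + 8) + 85) = (33/4 - 11/1)*((-405 + 8) + 85) = (33*(¼) - 11*1)*(-397 + 85) = (33/4 - 11)*(-312) = -11/4*(-312) = 858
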